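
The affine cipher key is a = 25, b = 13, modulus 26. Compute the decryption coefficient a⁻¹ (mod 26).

25

Extended Euclidean algorithm:
26 = 1*25 + 1
25 = 25*1 + 0
Since gcd(25, 26) = 1, back-substitute to write 1 as a combination:
1 = 26 − 25
Thus 25·(-1) ≡ 1 (mod 26); reducing, -1 mod 26 = 25.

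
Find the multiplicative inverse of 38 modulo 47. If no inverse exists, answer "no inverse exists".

Extended Euclidean algorithm:
47 = 1·38 + 9
38 = 4·9 + 2
9 = 4·2 + 1
2 = 2·1 + 0
Since gcd(38, 47) = 1, back-substitute to write 1 as a combination:
1 = 9 − 4·2
1 = −4·38 + 17·9
1 = 17·47 − 21·38
Hence 38⁻¹ ≡ -21 ≡ 26 (mod 47).

26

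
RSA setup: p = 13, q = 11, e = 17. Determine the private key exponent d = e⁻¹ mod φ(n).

φ(n) = (p−1)(q−1) = 12·10 = 120.
Need d with 17·d ≡ 1 (mod 120). Apply the extended Euclidean algorithm:
120 = 7×17 + 1
17 = 17×1 + 0
Back-substitute:
1 = 120 − 7·17
So 17·(-7) ≡ 1 (mod 120), hence d ≡ -7 ≡ 113 (mod 120).

113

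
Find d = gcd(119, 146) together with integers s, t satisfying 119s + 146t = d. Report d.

1

Euclidean algorithm:
146 = 1·119 + 27
119 = 4·27 + 11
27 = 2·11 + 5
11 = 2·5 + 1
5 = 5·1 + 0
gcd(119, 146) = 1.
Express as a combination:
1 = 11 − 2·5
1 = −2·27 + 5·11
1 = 5·119 − 22·27
1 = −22·146 + 27·119
So 1 = (-22)·146 + (27)·119.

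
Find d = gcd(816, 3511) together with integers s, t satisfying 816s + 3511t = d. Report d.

1

Euclidean algorithm:
3511 = 4×816 + 247
816 = 3×247 + 75
247 = 3×75 + 22
75 = 3×22 + 9
22 = 2×9 + 4
9 = 2×4 + 1
4 = 4×1 + 0
gcd(816, 3511) = 1.
Back-substituting:
1 = 9 − 2·4
1 = −2·22 + 5·9
1 = 5·75 − 17·22
1 = −17·247 + 56·75
1 = 56·816 − 185·247
1 = −185·3511 + 796·816
So 1 = (-185)·3511 + (796)·816.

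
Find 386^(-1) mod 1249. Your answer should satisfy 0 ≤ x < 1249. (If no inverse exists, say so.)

398

gcd(1249, 386) by repeated division:
1249 = 3·386 + 91
386 = 4·91 + 22
91 = 4·22 + 3
22 = 7·3 + 1
3 = 3·1 + 0
gcd = 1, so the inverse exists. Back-substitute:
1 = 22 − 7·3
1 = −7·91 + 29·22
1 = 29·386 − 123·91
1 = −123·1249 + 398·386
So 386·398 ≡ 1 (mod 1249).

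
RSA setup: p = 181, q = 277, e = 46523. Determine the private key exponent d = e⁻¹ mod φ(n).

φ(n) = (p−1)(q−1) = 180·276 = 49680.
Need d with 46523·d ≡ 1 (mod 49680). Apply the extended Euclidean algorithm:
49680 = 1·46523 + 3157
46523 = 14·3157 + 2325
3157 = 1·2325 + 832
2325 = 2·832 + 661
832 = 1·661 + 171
661 = 3·171 + 148
171 = 1·148 + 23
148 = 6·23 + 10
23 = 2·10 + 3
10 = 3·3 + 1
3 = 3·1 + 0
Back-substitute:
1 = 10 − 3·3
1 = −3·23 + 7·10
1 = 7·148 − 45·23
1 = −45·171 + 52·148
1 = 52·661 − 201·171
1 = −201·832 + 253·661
1 = 253·2325 − 707·832
1 = −707·3157 + 960·2325
1 = 960·46523 − 14147·3157
1 = −14147·49680 + 15107·46523
So 46523·15107 ≡ 1 (mod 49680), hence d = 15107.

15107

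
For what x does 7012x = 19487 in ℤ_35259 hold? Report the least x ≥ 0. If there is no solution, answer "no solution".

19709

First find gcd(7012, 35259):
35259 = 5·7012 + 199
7012 = 35·199 + 47
199 = 4·47 + 11
47 = 4·11 + 3
11 = 3·3 + 2
3 = 1·2 + 1
2 = 2·1 + 0
gcd = 1, so a unique solution mod 35259 exists.
Back-substitute for the Bézout coefficients:
1 = 3 − 2
1 = −11 + 4·3
1 = 4·47 − 17·11
1 = −17·199 + 72·47
1 = 72·7012 − 2537·199
1 = −2537·35259 + 12757·7012
So 7012·(12757) ≡ 1 (mod 35259), giving 7012⁻¹ ≡ 12757.
x ≡ 7012⁻¹·19487 ≡ 12757·19487 ≡ 19709 (mod 35259).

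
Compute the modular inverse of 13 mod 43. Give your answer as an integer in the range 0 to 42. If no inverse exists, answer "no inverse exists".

10

Apply the Euclidean algorithm to 43 and 13:
43 = 3*13 + 4
13 = 3*4 + 1
4 = 4*1 + 0
Since gcd(13, 43) = 1, back-substitute to write 1 as a combination:
1 = 13 − 3·4
1 = −3·43 + 10·13
So 13·10 ≡ 1 (mod 43).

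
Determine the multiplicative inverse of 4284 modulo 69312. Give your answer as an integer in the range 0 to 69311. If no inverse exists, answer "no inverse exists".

no inverse exists

Compute gcd(4284, 69312):
69312 = 16×4284 + 768
4284 = 5×768 + 444
768 = 1×444 + 324
444 = 1×324 + 120
324 = 2×120 + 84
120 = 1×84 + 36
84 = 2×36 + 12
36 = 3×12 + 0
Since gcd = 12 > 1, 4284 is not a unit mod 69312.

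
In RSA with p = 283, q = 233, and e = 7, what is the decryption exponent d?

φ(n) = (p−1)(q−1) = 282·232 = 65424.
Need d with 7·d ≡ 1 (mod 65424). Apply the extended Euclidean algorithm:
65424 = 9346·7 + 2
7 = 3·2 + 1
2 = 2·1 + 0
Back-substitute:
1 = 7 − 3·2
1 = −3·65424 + 28039·7
So 7·28039 ≡ 1 (mod 65424), hence d = 28039.

28039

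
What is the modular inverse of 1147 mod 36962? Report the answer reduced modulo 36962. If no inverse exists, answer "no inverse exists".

25071

Apply the Euclidean algorithm to 36962 and 1147:
36962 = 32·1147 + 258
1147 = 4·258 + 115
258 = 2·115 + 28
115 = 4·28 + 3
28 = 9·3 + 1
3 = 3·1 + 0
gcd = 1, so the inverse exists. Back-substitute:
1 = 28 − 9·3
1 = −9·115 + 37·28
1 = 37·258 − 83·115
1 = −83·1147 + 369·258
1 = 369·36962 − 11891·1147
Thus 1147·(-11891) ≡ 1 (mod 36962); reducing, -11891 mod 36962 = 25071.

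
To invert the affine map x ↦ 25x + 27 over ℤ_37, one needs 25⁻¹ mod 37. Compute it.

3

Extended Euclidean algorithm:
37 = 1*25 + 12
25 = 2*12 + 1
12 = 12*1 + 0
Since gcd(25, 37) = 1, back-substitute to write 1 as a combination:
1 = 25 − 2·12
1 = −2·37 + 3·25
So 25·3 ≡ 1 (mod 37).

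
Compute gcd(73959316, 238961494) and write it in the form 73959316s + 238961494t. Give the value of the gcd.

Apply Euclid's algorithm to 238961494 and 73959316:
238961494 = 3*73959316 + 17083546
73959316 = 4*17083546 + 5625132
17083546 = 3*5625132 + 208150
5625132 = 27*208150 + 5082
208150 = 40*5082 + 4870
5082 = 1*4870 + 212
4870 = 22*212 + 206
212 = 1*206 + 6
206 = 34*6 + 2
6 = 3*2 + 0
gcd(73959316, 238961494) = 2.
Express as a combination:
2 = 206 − 34·6
2 = −34·212 + 35·206
2 = 35·4870 − 804·212
2 = −804·5082 + 839·4870
2 = 839·208150 − 34364·5082
2 = −34364·5625132 + 928667·208150
2 = 928667·17083546 − 2820365·5625132
2 = −2820365·73959316 + 12210127·17083546
2 = 12210127·238961494 − 39450746·73959316
So 2 = (12210127)·238961494 + (-39450746)·73959316.

2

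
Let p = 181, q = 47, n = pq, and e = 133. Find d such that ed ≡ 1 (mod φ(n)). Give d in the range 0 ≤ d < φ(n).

φ(n) = (p−1)(q−1) = 180·46 = 8280.
Need d with 133·d ≡ 1 (mod 8280). Apply the extended Euclidean algorithm:
8280 = 62×133 + 34
133 = 3×34 + 31
34 = 1×31 + 3
31 = 10×3 + 1
3 = 3×1 + 0
Back-substitute:
1 = 31 − 10·3
1 = −10·34 + 11·31
1 = 11·133 − 43·34
1 = −43·8280 + 2677·133
So 133·2677 ≡ 1 (mod 8280), hence d = 2677.

2677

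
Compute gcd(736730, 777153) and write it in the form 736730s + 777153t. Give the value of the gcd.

1

Apply Euclid's algorithm to 777153 and 736730:
777153 = 1*736730 + 40423
736730 = 18*40423 + 9116
40423 = 4*9116 + 3959
9116 = 2*3959 + 1198
3959 = 3*1198 + 365
1198 = 3*365 + 103
365 = 3*103 + 56
103 = 1*56 + 47
56 = 1*47 + 9
47 = 5*9 + 2
9 = 4*2 + 1
2 = 2*1 + 0
gcd(736730, 777153) = 1.
Working backward:
1 = 9 − 4·2
1 = −4·47 + 21·9
1 = 21·56 − 25·47
1 = −25·103 + 46·56
1 = 46·365 − 163·103
1 = −163·1198 + 535·365
1 = 535·3959 − 1768·1198
1 = −1768·9116 + 4071·3959
1 = 4071·40423 − 18052·9116
1 = −18052·736730 + 329007·40423
1 = 329007·777153 − 347059·736730
So 1 = (329007)·777153 + (-347059)·736730.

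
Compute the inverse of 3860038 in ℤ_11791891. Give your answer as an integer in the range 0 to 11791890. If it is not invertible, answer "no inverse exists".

5980608

Run Euclid on (11791891, 3860038):
11791891 = 3*3860038 + 211777
3860038 = 18*211777 + 48052
211777 = 4*48052 + 19569
48052 = 2*19569 + 8914
19569 = 2*8914 + 1741
8914 = 5*1741 + 209
1741 = 8*209 + 69
209 = 3*69 + 2
69 = 34*2 + 1
2 = 2*1 + 0
The gcd is 1. Working backward:
1 = 69 − 34·2
1 = −34·209 + 103·69
1 = 103·1741 − 858·209
1 = −858·8914 + 4393·1741
1 = 4393·19569 − 9644·8914
1 = −9644·48052 + 23681·19569
1 = 23681·211777 − 104368·48052
1 = −104368·3860038 + 1902305·211777
1 = 1902305·11791891 − 5811283·3860038
Hence 3860038⁻¹ ≡ -5811283 ≡ 5980608 (mod 11791891).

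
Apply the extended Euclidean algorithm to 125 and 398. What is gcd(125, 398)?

1

Apply Euclid's algorithm to 398 and 125:
398 = 3·125 + 23
125 = 5·23 + 10
23 = 2·10 + 3
10 = 3·3 + 1
3 = 3·1 + 0
gcd(125, 398) = 1.
Back-substituting:
1 = 10 − 3·3
1 = −3·23 + 7·10
1 = 7·125 − 38·23
1 = −38·398 + 121·125
So 1 = (-38)·398 + (121)·125.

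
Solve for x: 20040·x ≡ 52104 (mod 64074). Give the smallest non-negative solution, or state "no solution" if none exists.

6410

First find gcd(20040, 64074):
64074 = 3·20040 + 3954
20040 = 5·3954 + 270
3954 = 14·270 + 174
270 = 1·174 + 96
174 = 1·96 + 78
96 = 1·78 + 18
78 = 4·18 + 6
18 = 3·6 + 0
gcd = 6 and 6 | 52104, so solutions exist. Divide through by 6: 3340x ≡ 8684 (mod 10679).
Now find 3340⁻¹ mod 10679:
10679 = 3*3340 + 659
3340 = 5*659 + 45
659 = 14*45 + 29
45 = 1*29 + 16
29 = 1*16 + 13
16 = 1*13 + 3
13 = 4*3 + 1
3 = 3*1 + 0
Back-substitute:
1 = 13 − 4·3
1 = −4·16 + 5·13
1 = 5·29 − 9·16
1 = −9·45 + 14·29
1 = 14·659 − 205·45
1 = −205·3340 + 1039·659
1 = 1039·10679 − 3322·3340
So 3340·(-3322) ≡ 1 (mod 10679), i.e. 3340⁻¹ ≡ 7357.
Then x ≡ 7357·8684 ≡ 6410 (mod 10679); the smallest non-negative solution is x = 6410.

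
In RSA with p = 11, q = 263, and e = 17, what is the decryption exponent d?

1233

φ(n) = (p−1)(q−1) = 10·262 = 2620.
Need d with 17·d ≡ 1 (mod 2620). Apply the extended Euclidean algorithm:
2620 = 154*17 + 2
17 = 8*2 + 1
2 = 2*1 + 0
Back-substitute:
1 = 17 − 8·2
1 = −8·2620 + 1233·17
So 17·1233 ≡ 1 (mod 2620), hence d = 1233.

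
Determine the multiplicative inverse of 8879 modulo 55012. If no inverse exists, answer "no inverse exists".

41623

Run Euclid on (55012, 8879):
55012 = 6*8879 + 1738
8879 = 5*1738 + 189
1738 = 9*189 + 37
189 = 5*37 + 4
37 = 9*4 + 1
4 = 4*1 + 0
gcd = 1, so the inverse exists. Back-substitute:
1 = 37 − 9·4
1 = −9·189 + 46·37
1 = 46·1738 − 423·189
1 = −423·8879 + 2161·1738
1 = 2161·55012 − 13389·8879
Thus 8879·(-13389) ≡ 1 (mod 55012); reducing, -13389 mod 55012 = 41623.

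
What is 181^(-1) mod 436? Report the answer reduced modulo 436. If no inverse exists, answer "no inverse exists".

gcd(436, 181) by repeated division:
436 = 2·181 + 74
181 = 2·74 + 33
74 = 2·33 + 8
33 = 4·8 + 1
8 = 8·1 + 0
Since gcd(181, 436) = 1, back-substitute to write 1 as a combination:
1 = 33 − 4·8
1 = −4·74 + 9·33
1 = 9·181 − 22·74
1 = −22·436 + 53·181
So 181·53 ≡ 1 (mod 436).

53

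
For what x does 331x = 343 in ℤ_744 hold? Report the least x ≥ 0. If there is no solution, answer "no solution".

First find gcd(331, 744):
744 = 2·331 + 82
331 = 4·82 + 3
82 = 27·3 + 1
3 = 3·1 + 0
gcd = 1, so a unique solution mod 744 exists.
Back-substitute for the Bézout coefficients:
1 = 82 − 27·3
1 = −27·331 + 109·82
1 = 109·744 − 245·331
So 331·(-245) ≡ 1 (mod 744), giving 331⁻¹ ≡ 499.
x ≡ 331⁻¹·343 ≡ 499·343 ≡ 37 (mod 744).

37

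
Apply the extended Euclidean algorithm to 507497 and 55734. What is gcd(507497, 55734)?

Repeated division:
507497 = 9×55734 + 5891
55734 = 9×5891 + 2715
5891 = 2×2715 + 461
2715 = 5×461 + 410
461 = 1×410 + 51
410 = 8×51 + 2
51 = 25×2 + 1
2 = 2×1 + 0
gcd(507497, 55734) = 1.
Back-substituting:
1 = 51 − 25·2
1 = −25·410 + 201·51
1 = 201·461 − 226·410
1 = −226·2715 + 1331·461
1 = 1331·5891 − 2888·2715
1 = −2888·55734 + 27323·5891
1 = 27323·507497 − 248795·55734
So 1 = (27323)·507497 + (-248795)·55734.

1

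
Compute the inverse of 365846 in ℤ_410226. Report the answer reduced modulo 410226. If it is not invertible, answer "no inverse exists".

Compute gcd(365846, 410226):
410226 = 1×365846 + 44380
365846 = 8×44380 + 10806
44380 = 4×10806 + 1156
10806 = 9×1156 + 402
1156 = 2×402 + 352
402 = 1×352 + 50
352 = 7×50 + 2
50 = 25×2 + 0
gcd(365846, 410226) = 2 ≠ 1, so 365846 has no multiplicative inverse modulo 410226.

no inverse exists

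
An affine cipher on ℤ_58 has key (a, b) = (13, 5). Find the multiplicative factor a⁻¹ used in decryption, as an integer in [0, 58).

9

Apply the Euclidean algorithm to 58 and 13:
58 = 4·13 + 6
13 = 2·6 + 1
6 = 6·1 + 0
gcd = 1, so the inverse exists. Back-substitute:
1 = 13 − 2·6
1 = −2·58 + 9·13
So 13·9 ≡ 1 (mod 58).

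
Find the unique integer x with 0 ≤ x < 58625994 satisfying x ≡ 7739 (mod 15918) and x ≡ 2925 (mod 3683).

2315849

Write x = 7739 + 15918·k. Then 15918·k ≡ 2925 − 7739 ≡ 2552 (mod 3683).
Need 15918⁻¹ mod 3683. Extended Euclid on (3683, 1186):
3683 = 3×1186 + 125
1186 = 9×125 + 61
125 = 2×61 + 3
61 = 20×3 + 1
3 = 3×1 + 0
Back-substitute:
1 = 61 − 20·3
1 = −20·125 + 41·61
1 = 41·1186 − 389·125
1 = −389·3683 + 1208·1186
15918⁻¹ ≡ 1208 (mod 3683), so k ≡ 1208·2552 ≡ 145 (mod 3683).
x = 7739 + 15918·145 = 2315849.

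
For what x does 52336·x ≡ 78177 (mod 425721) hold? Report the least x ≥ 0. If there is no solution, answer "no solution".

First find gcd(52336, 425721):
425721 = 8*52336 + 7033
52336 = 7*7033 + 3105
7033 = 2*3105 + 823
3105 = 3*823 + 636
823 = 1*636 + 187
636 = 3*187 + 75
187 = 2*75 + 37
75 = 2*37 + 1
37 = 37*1 + 0
gcd = 1, so a unique solution mod 425721 exists.
Back-substitute for the Bézout coefficients:
1 = 75 − 2·37
1 = −2·187 + 5·75
1 = 5·636 − 17·187
1 = −17·823 + 22·636
1 = 22·3105 − 83·823
1 = −83·7033 + 188·3105
1 = 188·52336 − 1399·7033
1 = −1399·425721 + 11380·52336
So 52336·(11380) ≡ 1 (mod 425721), giving 52336⁻¹ ≡ 11380.
x ≡ 52336⁻¹·78177 ≡ 11380·78177 ≡ 323091 (mod 425721).

323091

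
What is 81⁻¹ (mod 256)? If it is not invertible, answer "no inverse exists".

Run Euclid on (256, 81):
256 = 3×81 + 13
81 = 6×13 + 3
13 = 4×3 + 1
3 = 3×1 + 0
gcd = 1, so the inverse exists. Back-substitute:
1 = 13 − 4·3
1 = −4·81 + 25·13
1 = 25·256 − 79·81
Thus 81·(-79) ≡ 1 (mod 256); reducing, -79 mod 256 = 177.

177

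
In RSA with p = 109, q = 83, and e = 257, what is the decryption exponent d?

φ(n) = (p−1)(q−1) = 108·82 = 8856.
Need d with 257·d ≡ 1 (mod 8856). Apply the extended Euclidean algorithm:
8856 = 34×257 + 118
257 = 2×118 + 21
118 = 5×21 + 13
21 = 1×13 + 8
13 = 1×8 + 5
8 = 1×5 + 3
5 = 1×3 + 2
3 = 1×2 + 1
2 = 2×1 + 0
Back-substitute:
1 = 3 − 2
1 = −5 + 2·3
1 = 2·8 − 3·5
1 = −3·13 + 5·8
1 = 5·21 − 8·13
1 = −8·118 + 45·21
1 = 45·257 − 98·118
1 = −98·8856 + 3377·257
So 257·3377 ≡ 1 (mod 8856), hence d = 3377.

3377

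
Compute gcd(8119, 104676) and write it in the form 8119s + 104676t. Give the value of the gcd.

Repeated division:
104676 = 12*8119 + 7248
8119 = 1*7248 + 871
7248 = 8*871 + 280
871 = 3*280 + 31
280 = 9*31 + 1
31 = 31*1 + 0
gcd(8119, 104676) = 1.
Express as a combination:
1 = 280 − 9·31
1 = −9·871 + 28·280
1 = 28·7248 − 233·871
1 = −233·8119 + 261·7248
1 = 261·104676 − 3365·8119
So 1 = (261)·104676 + (-3365)·8119.

1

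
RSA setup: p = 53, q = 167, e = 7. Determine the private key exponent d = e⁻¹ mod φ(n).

7399

φ(n) = (p−1)(q−1) = 52·166 = 8632.
Need d with 7·d ≡ 1 (mod 8632). Apply the extended Euclidean algorithm:
8632 = 1233×7 + 1
7 = 7×1 + 0
Back-substitute:
1 = 8632 − 1233·7
So 7·(-1233) ≡ 1 (mod 8632), hence d ≡ -1233 ≡ 7399 (mod 8632).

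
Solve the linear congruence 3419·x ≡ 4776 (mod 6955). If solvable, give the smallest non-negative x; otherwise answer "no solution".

no solution

gcd(3419, 6955):
6955 = 2×3419 + 117
3419 = 29×117 + 26
117 = 4×26 + 13
26 = 2×13 + 0
gcd = 13, but 13 ∤ 4776, so the congruence has no solution.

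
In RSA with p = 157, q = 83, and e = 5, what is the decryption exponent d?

φ(n) = (p−1)(q−1) = 156·82 = 12792.
Need d with 5·d ≡ 1 (mod 12792). Apply the extended Euclidean algorithm:
12792 = 2558×5 + 2
5 = 2×2 + 1
2 = 2×1 + 0
Back-substitute:
1 = 5 − 2·2
1 = −2·12792 + 5117·5
So 5·5117 ≡ 1 (mod 12792), hence d = 5117.

5117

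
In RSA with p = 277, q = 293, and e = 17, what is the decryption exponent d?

33185

φ(n) = (p−1)(q−1) = 276·292 = 80592.
Need d with 17·d ≡ 1 (mod 80592). Apply the extended Euclidean algorithm:
80592 = 4740·17 + 12
17 = 1·12 + 5
12 = 2·5 + 2
5 = 2·2 + 1
2 = 2·1 + 0
Back-substitute:
1 = 5 − 2·2
1 = −2·12 + 5·5
1 = 5·17 − 7·12
1 = −7·80592 + 33185·17
So 17·33185 ≡ 1 (mod 80592), hence d = 33185.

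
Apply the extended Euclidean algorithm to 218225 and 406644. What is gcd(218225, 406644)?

7

Euclidean algorithm:
406644 = 1*218225 + 188419
218225 = 1*188419 + 29806
188419 = 6*29806 + 9583
29806 = 3*9583 + 1057
9583 = 9*1057 + 70
1057 = 15*70 + 7
70 = 10*7 + 0
gcd(218225, 406644) = 7.
Express as a combination:
7 = 1057 − 15·70
7 = −15·9583 + 136·1057
7 = 136·29806 − 423·9583
7 = −423·188419 + 2674·29806
7 = 2674·218225 − 3097·188419
7 = −3097·406644 + 5771·218225
So 7 = (-3097)·406644 + (5771)·218225.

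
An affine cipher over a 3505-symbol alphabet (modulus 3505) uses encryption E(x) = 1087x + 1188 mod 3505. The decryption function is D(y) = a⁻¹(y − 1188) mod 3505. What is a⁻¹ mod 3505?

158

Extended Euclidean algorithm:
3505 = 3*1087 + 244
1087 = 4*244 + 111
244 = 2*111 + 22
111 = 5*22 + 1
22 = 22*1 + 0
Since gcd(1087, 3505) = 1, back-substitute to write 1 as a combination:
1 = 111 − 5·22
1 = −5·244 + 11·111
1 = 11·1087 − 49·244
1 = −49·3505 + 158·1087
So 1087·158 ≡ 1 (mod 3505).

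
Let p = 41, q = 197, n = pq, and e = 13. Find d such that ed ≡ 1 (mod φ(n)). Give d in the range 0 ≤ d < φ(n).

7237

φ(n) = (p−1)(q−1) = 40·196 = 7840.
Need d with 13·d ≡ 1 (mod 7840). Apply the extended Euclidean algorithm:
7840 = 603×13 + 1
13 = 13×1 + 0
Back-substitute:
1 = 7840 − 603·13
So 13·(-603) ≡ 1 (mod 7840), hence d ≡ -603 ≡ 7237 (mod 7840).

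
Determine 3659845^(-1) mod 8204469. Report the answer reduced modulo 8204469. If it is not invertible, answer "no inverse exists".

no inverse exists

Euclidean algorithm on 8204469, 3659845:
8204469 = 2×3659845 + 884779
3659845 = 4×884779 + 120729
884779 = 7×120729 + 39676
120729 = 3×39676 + 1701
39676 = 23×1701 + 553
1701 = 3×553 + 42
553 = 13×42 + 7
42 = 6×7 + 0
gcd(3659845, 8204469) = 7 ≠ 1, so 3659845 has no multiplicative inverse modulo 8204469.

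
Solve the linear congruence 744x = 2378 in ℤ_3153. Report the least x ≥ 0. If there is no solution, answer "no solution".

no solution

gcd(744, 3153):
3153 = 4*744 + 177
744 = 4*177 + 36
177 = 4*36 + 33
36 = 1*33 + 3
33 = 11*3 + 0
gcd = 3, but 3 ∤ 2378, so the congruence has no solution.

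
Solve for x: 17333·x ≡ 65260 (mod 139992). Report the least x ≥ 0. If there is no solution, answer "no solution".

125684

First find gcd(17333, 139992):
139992 = 8×17333 + 1328
17333 = 13×1328 + 69
1328 = 19×69 + 17
69 = 4×17 + 1
17 = 17×1 + 0
gcd = 1, so a unique solution mod 139992 exists.
Back-substitute for the Bézout coefficients:
1 = 69 − 4·17
1 = −4·1328 + 77·69
1 = 77·17333 − 1005·1328
1 = −1005·139992 + 8117·17333
So 17333·(8117) ≡ 1 (mod 139992), giving 17333⁻¹ ≡ 8117.
x ≡ 17333⁻¹·65260 ≡ 8117·65260 ≡ 125684 (mod 139992).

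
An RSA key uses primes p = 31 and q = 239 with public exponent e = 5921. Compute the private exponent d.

φ(n) = (p−1)(q−1) = 30·238 = 7140.
Need d with 5921·d ≡ 1 (mod 7140). Apply the extended Euclidean algorithm:
7140 = 1·5921 + 1219
5921 = 4·1219 + 1045
1219 = 1·1045 + 174
1045 = 6·174 + 1
174 = 174·1 + 0
Back-substitute:
1 = 1045 − 6·174
1 = −6·1219 + 7·1045
1 = 7·5921 − 34·1219
1 = −34·7140 + 41·5921
So 5921·41 ≡ 1 (mod 7140), hence d = 41.

41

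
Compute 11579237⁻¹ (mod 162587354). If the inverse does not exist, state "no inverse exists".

Run Euclid on (162587354, 11579237):
162587354 = 14*11579237 + 478036
11579237 = 24*478036 + 106373
478036 = 4*106373 + 52544
106373 = 2*52544 + 1285
52544 = 40*1285 + 1144
1285 = 1*1144 + 141
1144 = 8*141 + 16
141 = 8*16 + 13
16 = 1*13 + 3
13 = 4*3 + 1
3 = 3*1 + 0
Since gcd(11579237, 162587354) = 1, back-substitute to write 1 as a combination:
1 = 13 − 4·3
1 = −4·16 + 5·13
1 = 5·141 − 44·16
1 = −44·1144 + 357·141
1 = 357·1285 − 401·1144
1 = −401·52544 + 16397·1285
1 = 16397·106373 − 33195·52544
1 = −33195·478036 + 149177·106373
1 = 149177·11579237 − 3613443·478036
1 = −3613443·162587354 + 50737379·11579237
So 11579237·50737379 ≡ 1 (mod 162587354).

50737379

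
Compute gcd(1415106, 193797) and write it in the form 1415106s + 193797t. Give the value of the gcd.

Apply Euclid's algorithm to 1415106 and 193797:
1415106 = 7·193797 + 58527
193797 = 3·58527 + 18216
58527 = 3·18216 + 3879
18216 = 4·3879 + 2700
3879 = 1·2700 + 1179
2700 = 2·1179 + 342
1179 = 3·342 + 153
342 = 2·153 + 36
153 = 4·36 + 9
36 = 4·9 + 0
gcd(1415106, 193797) = 9.
Working backward:
9 = 153 − 4·36
9 = −4·342 + 9·153
9 = 9·1179 − 31·342
9 = −31·2700 + 71·1179
9 = 71·3879 − 102·2700
9 = −102·18216 + 479·3879
9 = 479·58527 − 1539·18216
9 = −1539·193797 + 5096·58527
9 = 5096·1415106 − 37211·193797
So 9 = (5096)·1415106 + (-37211)·193797.

9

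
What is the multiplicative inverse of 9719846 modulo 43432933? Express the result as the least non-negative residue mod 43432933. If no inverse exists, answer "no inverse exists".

2642985

Run Euclid on (43432933, 9719846):
43432933 = 4·9719846 + 4553549
9719846 = 2·4553549 + 612748
4553549 = 7·612748 + 264313
612748 = 2·264313 + 84122
264313 = 3·84122 + 11947
84122 = 7·11947 + 493
11947 = 24·493 + 115
493 = 4·115 + 33
115 = 3·33 + 16
33 = 2·16 + 1
16 = 16·1 + 0
Since gcd(9719846, 43432933) = 1, back-substitute to write 1 as a combination:
1 = 33 − 2·16
1 = −2·115 + 7·33
1 = 7·493 − 30·115
1 = −30·11947 + 727·493
1 = 727·84122 − 5119·11947
1 = −5119·264313 + 16084·84122
1 = 16084·612748 − 37287·264313
1 = −37287·4553549 + 277093·612748
1 = 277093·9719846 − 591473·4553549
1 = −591473·43432933 + 2642985·9719846
So 9719846·2642985 ≡ 1 (mod 43432933).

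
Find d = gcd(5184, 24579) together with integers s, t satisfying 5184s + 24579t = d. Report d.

9

Euclidean algorithm:
24579 = 4×5184 + 3843
5184 = 1×3843 + 1341
3843 = 2×1341 + 1161
1341 = 1×1161 + 180
1161 = 6×180 + 81
180 = 2×81 + 18
81 = 4×18 + 9
18 = 2×9 + 0
gcd(5184, 24579) = 9.
Working backward:
9 = 81 − 4·18
9 = −4·180 + 9·81
9 = 9·1161 − 58·180
9 = −58·1341 + 67·1161
9 = 67·3843 − 192·1341
9 = −192·5184 + 259·3843
9 = 259·24579 − 1228·5184
So 9 = (259)·24579 + (-1228)·5184.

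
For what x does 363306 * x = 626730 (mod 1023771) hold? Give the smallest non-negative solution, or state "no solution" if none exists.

177227

First find gcd(363306, 1023771):
1023771 = 2*363306 + 297159
363306 = 1*297159 + 66147
297159 = 4*66147 + 32571
66147 = 2*32571 + 1005
32571 = 32*1005 + 411
1005 = 2*411 + 183
411 = 2*183 + 45
183 = 4*45 + 3
45 = 15*3 + 0
gcd = 3 and 3 | 626730, so solutions exist. Divide through by 3: 121102x ≡ 208910 (mod 341257).
Now find 121102⁻¹ mod 341257:
341257 = 2*121102 + 99053
121102 = 1*99053 + 22049
99053 = 4*22049 + 10857
22049 = 2*10857 + 335
10857 = 32*335 + 137
335 = 2*137 + 61
137 = 2*61 + 15
61 = 4*15 + 1
15 = 15*1 + 0
Back-substitute:
1 = 61 − 4·15
1 = −4·137 + 9·61
1 = 9·335 − 22·137
1 = −22·10857 + 713·335
1 = 713·22049 − 1448·10857
1 = −1448·99053 + 6505·22049
1 = 6505·121102 − 7953·99053
1 = −7953·341257 + 22411·121102
So 121102⁻¹ ≡ 22411 (mod 341257).
Then x ≡ 22411·208910 ≡ 177227 (mod 341257); the smallest non-negative solution is x = 177227.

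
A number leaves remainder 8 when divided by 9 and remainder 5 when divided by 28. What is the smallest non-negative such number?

89

Write x = 8 + 9·k. Then 9·k ≡ 5 − 8 ≡ 25 (mod 28).
Need 9⁻¹ mod 28. Extended Euclid on (28, 9):
28 = 3·9 + 1
9 = 9·1 + 0
Back-substitute:
1 = 28 − 3·9
9⁻¹ ≡ 25 (mod 28), so k ≡ 25·25 ≡ 9 (mod 28).
x = 8 + 9·9 = 89.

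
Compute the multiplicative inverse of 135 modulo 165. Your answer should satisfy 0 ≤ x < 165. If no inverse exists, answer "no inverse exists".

no inverse exists

Euclidean algorithm on 165, 135:
165 = 1×135 + 30
135 = 4×30 + 15
30 = 2×15 + 0
Since gcd = 15 > 1, 135 is not a unit mod 165.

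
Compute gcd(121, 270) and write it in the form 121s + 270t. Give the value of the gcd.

1

Repeated division:
270 = 2·121 + 28
121 = 4·28 + 9
28 = 3·9 + 1
9 = 9·1 + 0
gcd(121, 270) = 1.
Back-substituting:
1 = 28 − 3·9
1 = −3·121 + 13·28
1 = 13·270 − 29·121
So 1 = (13)·270 + (-29)·121.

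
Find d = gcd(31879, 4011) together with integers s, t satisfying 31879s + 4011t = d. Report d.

1

Euclidean algorithm:
31879 = 7·4011 + 3802
4011 = 1·3802 + 209
3802 = 18·209 + 40
209 = 5·40 + 9
40 = 4·9 + 4
9 = 2·4 + 1
4 = 4·1 + 0
gcd(31879, 4011) = 1.
Back-substituting:
1 = 9 − 2·4
1 = −2·40 + 9·9
1 = 9·209 − 47·40
1 = −47·3802 + 855·209
1 = 855·4011 − 902·3802
1 = −902·31879 + 7169·4011
So 1 = (-902)·31879 + (7169)·4011.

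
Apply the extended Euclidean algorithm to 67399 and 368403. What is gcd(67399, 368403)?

1

Apply Euclid's algorithm to 368403 and 67399:
368403 = 5×67399 + 31408
67399 = 2×31408 + 4583
31408 = 6×4583 + 3910
4583 = 1×3910 + 673
3910 = 5×673 + 545
673 = 1×545 + 128
545 = 4×128 + 33
128 = 3×33 + 29
33 = 1×29 + 4
29 = 7×4 + 1
4 = 4×1 + 0
gcd(67399, 368403) = 1.
Back-substituting:
1 = 29 − 7·4
1 = −7·33 + 8·29
1 = 8·128 − 31·33
1 = −31·545 + 132·128
1 = 132·673 − 163·545
1 = −163·3910 + 947·673
1 = 947·4583 − 1110·3910
1 = −1110·31408 + 7607·4583
1 = 7607·67399 − 16324·31408
1 = −16324·368403 + 89227·67399
So 1 = (-16324)·368403 + (89227)·67399.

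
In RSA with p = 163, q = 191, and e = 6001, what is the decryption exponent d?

27841

φ(n) = (p−1)(q−1) = 162·190 = 30780.
Need d with 6001·d ≡ 1 (mod 30780). Apply the extended Euclidean algorithm:
30780 = 5*6001 + 775
6001 = 7*775 + 576
775 = 1*576 + 199
576 = 2*199 + 178
199 = 1*178 + 21
178 = 8*21 + 10
21 = 2*10 + 1
10 = 10*1 + 0
Back-substitute:
1 = 21 − 2·10
1 = −2·178 + 17·21
1 = 17·199 − 19·178
1 = −19·576 + 55·199
1 = 55·775 − 74·576
1 = −74·6001 + 573·775
1 = 573·30780 − 2939·6001
So 6001·(-2939) ≡ 1 (mod 30780), hence d ≡ -2939 ≡ 27841 (mod 30780).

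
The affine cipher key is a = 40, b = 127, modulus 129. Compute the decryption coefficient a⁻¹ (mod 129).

Extended Euclidean algorithm:
129 = 3×40 + 9
40 = 4×9 + 4
9 = 2×4 + 1
4 = 4×1 + 0
Since gcd(40, 129) = 1, back-substitute to write 1 as a combination:
1 = 9 − 2·4
1 = −2·40 + 9·9
1 = 9·129 − 29·40
Thus 40·(-29) ≡ 1 (mod 129); reducing, -29 mod 129 = 100.

100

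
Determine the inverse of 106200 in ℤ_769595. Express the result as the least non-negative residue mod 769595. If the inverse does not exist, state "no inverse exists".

no inverse exists

Euclidean algorithm on 769595, 106200:
769595 = 7×106200 + 26195
106200 = 4×26195 + 1420
26195 = 18×1420 + 635
1420 = 2×635 + 150
635 = 4×150 + 35
150 = 4×35 + 10
35 = 3×10 + 5
10 = 2×5 + 0
The gcd is 5, not 1, hence no inverse exists.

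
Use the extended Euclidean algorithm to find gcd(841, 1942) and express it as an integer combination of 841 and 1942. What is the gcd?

1

Euclidean algorithm:
1942 = 2×841 + 260
841 = 3×260 + 61
260 = 4×61 + 16
61 = 3×16 + 13
16 = 1×13 + 3
13 = 4×3 + 1
3 = 3×1 + 0
gcd(841, 1942) = 1.
Working backward:
1 = 13 − 4·3
1 = −4·16 + 5·13
1 = 5·61 − 19·16
1 = −19·260 + 81·61
1 = 81·841 − 262·260
1 = −262·1942 + 605·841
So 1 = (-262)·1942 + (605)·841.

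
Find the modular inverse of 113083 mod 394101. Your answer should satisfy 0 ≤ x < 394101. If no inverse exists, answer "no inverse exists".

121531

Apply the Euclidean algorithm to 394101 and 113083:
394101 = 3*113083 + 54852
113083 = 2*54852 + 3379
54852 = 16*3379 + 788
3379 = 4*788 + 227
788 = 3*227 + 107
227 = 2*107 + 13
107 = 8*13 + 3
13 = 4*3 + 1
3 = 3*1 + 0
Since gcd(113083, 394101) = 1, back-substitute to write 1 as a combination:
1 = 13 − 4·3
1 = −4·107 + 33·13
1 = 33·227 − 70·107
1 = −70·788 + 243·227
1 = 243·3379 − 1042·788
1 = −1042·54852 + 16915·3379
1 = 16915·113083 − 34872·54852
1 = −34872·394101 + 121531·113083
So 113083·121531 ≡ 1 (mod 394101).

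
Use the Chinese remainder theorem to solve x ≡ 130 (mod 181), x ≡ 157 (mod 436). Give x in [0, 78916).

22393

Write x = 130 + 181·k. Then 181·k ≡ 157 − 130 ≡ 27 (mod 436).
Need 181⁻¹ mod 436. Extended Euclid on (436, 181):
436 = 2×181 + 74
181 = 2×74 + 33
74 = 2×33 + 8
33 = 4×8 + 1
8 = 8×1 + 0
Back-substitute:
1 = 33 − 4·8
1 = −4·74 + 9·33
1 = 9·181 − 22·74
1 = −22·436 + 53·181
181⁻¹ ≡ 53 (mod 436), so k ≡ 53·27 ≡ 123 (mod 436).
x = 130 + 181·123 = 22393.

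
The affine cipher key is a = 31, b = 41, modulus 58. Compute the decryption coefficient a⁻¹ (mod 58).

15

Apply the Euclidean algorithm to 58 and 31:
58 = 1·31 + 27
31 = 1·27 + 4
27 = 6·4 + 3
4 = 1·3 + 1
3 = 3·1 + 0
gcd = 1, so the inverse exists. Back-substitute:
1 = 4 − 3
1 = −27 + 7·4
1 = 7·31 − 8·27
1 = −8·58 + 15·31
So 31·15 ≡ 1 (mod 58).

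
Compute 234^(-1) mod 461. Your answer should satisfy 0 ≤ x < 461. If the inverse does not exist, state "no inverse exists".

gcd(461, 234) by repeated division:
461 = 1*234 + 227
234 = 1*227 + 7
227 = 32*7 + 3
7 = 2*3 + 1
3 = 3*1 + 0
The gcd is 1. Working backward:
1 = 7 − 2·3
1 = −2·227 + 65·7
1 = 65·234 − 67·227
1 = −67·461 + 132·234
So 234·132 ≡ 1 (mod 461).

132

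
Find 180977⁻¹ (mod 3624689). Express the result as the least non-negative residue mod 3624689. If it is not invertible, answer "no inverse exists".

gcd(3624689, 180977) by repeated division:
3624689 = 20×180977 + 5149
180977 = 35×5149 + 762
5149 = 6×762 + 577
762 = 1×577 + 185
577 = 3×185 + 22
185 = 8×22 + 9
22 = 2×9 + 4
9 = 2×4 + 1
4 = 4×1 + 0
Since gcd(180977, 3624689) = 1, back-substitute to write 1 as a combination:
1 = 9 − 2·4
1 = −2·22 + 5·9
1 = 5·185 − 42·22
1 = −42·577 + 131·185
1 = 131·762 − 173·577
1 = −173·5149 + 1169·762
1 = 1169·180977 − 41088·5149
1 = −41088·3624689 + 822929·180977
So 180977·822929 ≡ 1 (mod 3624689).

822929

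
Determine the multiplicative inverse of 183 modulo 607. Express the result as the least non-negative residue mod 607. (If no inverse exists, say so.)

136

Run Euclid on (607, 183):
607 = 3·183 + 58
183 = 3·58 + 9
58 = 6·9 + 4
9 = 2·4 + 1
4 = 4·1 + 0
gcd = 1, so the inverse exists. Back-substitute:
1 = 9 − 2·4
1 = −2·58 + 13·9
1 = 13·183 − 41·58
1 = −41·607 + 136·183
So 183·136 ≡ 1 (mod 607).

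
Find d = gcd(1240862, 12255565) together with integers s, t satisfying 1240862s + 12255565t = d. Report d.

Apply Euclid's algorithm to 12255565 and 1240862:
12255565 = 9*1240862 + 1087807
1240862 = 1*1087807 + 153055
1087807 = 7*153055 + 16422
153055 = 9*16422 + 5257
16422 = 3*5257 + 651
5257 = 8*651 + 49
651 = 13*49 + 14
49 = 3*14 + 7
14 = 2*7 + 0
gcd(1240862, 12255565) = 7.
Express as a combination:
7 = 49 − 3·14
7 = −3·651 + 40·49
7 = 40·5257 − 323·651
7 = −323·16422 + 1009·5257
7 = 1009·153055 − 9404·16422
7 = −9404·1087807 + 66837·153055
7 = 66837·1240862 − 76241·1087807
7 = −76241·12255565 + 753006·1240862
So 7 = (-76241)·12255565 + (753006)·1240862.

7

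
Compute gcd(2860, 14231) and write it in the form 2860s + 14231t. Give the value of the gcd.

1

Apply Euclid's algorithm to 14231 and 2860:
14231 = 4*2860 + 2791
2860 = 1*2791 + 69
2791 = 40*69 + 31
69 = 2*31 + 7
31 = 4*7 + 3
7 = 2*3 + 1
3 = 3*1 + 0
gcd(2860, 14231) = 1.
Working backward:
1 = 7 − 2·3
1 = −2·31 + 9·7
1 = 9·69 − 20·31
1 = −20·2791 + 809·69
1 = 809·2860 − 829·2791
1 = −829·14231 + 4125·2860
So 1 = (-829)·14231 + (4125)·2860.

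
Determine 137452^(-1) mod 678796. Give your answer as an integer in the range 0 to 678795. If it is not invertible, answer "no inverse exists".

no inverse exists

Euclidean algorithm on 678796, 137452:
678796 = 4·137452 + 128988
137452 = 1·128988 + 8464
128988 = 15·8464 + 2028
8464 = 4·2028 + 352
2028 = 5·352 + 268
352 = 1·268 + 84
268 = 3·84 + 16
84 = 5·16 + 4
16 = 4·4 + 0
gcd(137452, 678796) = 4 ≠ 1, so 137452 has no multiplicative inverse modulo 678796.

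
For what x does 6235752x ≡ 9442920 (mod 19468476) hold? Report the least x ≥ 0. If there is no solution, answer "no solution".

First find gcd(6235752, 19468476):
19468476 = 3*6235752 + 761220
6235752 = 8*761220 + 145992
761220 = 5*145992 + 31260
145992 = 4*31260 + 20952
31260 = 1*20952 + 10308
20952 = 2*10308 + 336
10308 = 30*336 + 228
336 = 1*228 + 108
228 = 2*108 + 12
108 = 9*12 + 0
gcd = 12 and 12 | 9442920, so solutions exist. Divide through by 12: 519646x ≡ 786910 (mod 1622373).
Now find 519646⁻¹ mod 1622373:
1622373 = 3·519646 + 63435
519646 = 8·63435 + 12166
63435 = 5·12166 + 2605
12166 = 4·2605 + 1746
2605 = 1·1746 + 859
1746 = 2·859 + 28
859 = 30·28 + 19
28 = 1·19 + 9
19 = 2·9 + 1
9 = 9·1 + 0
Back-substitute:
1 = 19 − 2·9
1 = −2·28 + 3·19
1 = 3·859 − 92·28
1 = −92·1746 + 187·859
1 = 187·2605 − 279·1746
1 = −279·12166 + 1303·2605
1 = 1303·63435 − 6794·12166
1 = −6794·519646 + 55655·63435
1 = 55655·1622373 − 173759·519646
So 519646·(-173759) ≡ 1 (mod 1622373), i.e. 519646⁻¹ ≡ 1448614.
Then x ≡ 1448614·786910 ≡ 901750 (mod 1622373); the smallest non-negative solution is x = 901750.

901750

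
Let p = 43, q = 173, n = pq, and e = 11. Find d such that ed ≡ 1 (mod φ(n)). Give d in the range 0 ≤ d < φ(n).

2627

φ(n) = (p−1)(q−1) = 42·172 = 7224.
Need d with 11·d ≡ 1 (mod 7224). Apply the extended Euclidean algorithm:
7224 = 656×11 + 8
11 = 1×8 + 3
8 = 2×3 + 2
3 = 1×2 + 1
2 = 2×1 + 0
Back-substitute:
1 = 3 − 2
1 = −8 + 3·3
1 = 3·11 − 4·8
1 = −4·7224 + 2627·11
So 11·2627 ≡ 1 (mod 7224), hence d = 2627.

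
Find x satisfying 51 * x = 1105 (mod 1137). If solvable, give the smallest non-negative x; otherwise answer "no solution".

gcd(51, 1137):
1137 = 22×51 + 15
51 = 3×15 + 6
15 = 2×6 + 3
6 = 2×3 + 0
gcd = 3, but 3 ∤ 1105, so the congruence has no solution.

no solution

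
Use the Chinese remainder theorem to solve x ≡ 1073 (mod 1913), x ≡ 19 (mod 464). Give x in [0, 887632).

464019

Write x = 1073 + 1913·k. Then 1913·k ≡ 19 − 1073 ≡ 338 (mod 464).
Need 1913⁻¹ mod 464. Extended Euclid on (464, 57):
464 = 8×57 + 8
57 = 7×8 + 1
8 = 8×1 + 0
Back-substitute:
1 = 57 − 7·8
1 = −7·464 + 57·57
1913⁻¹ ≡ 57 (mod 464), so k ≡ 57·338 ≡ 242 (mod 464).
x = 1073 + 1913·242 = 464019.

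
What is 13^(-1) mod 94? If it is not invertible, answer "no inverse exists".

Apply the Euclidean algorithm to 94 and 13:
94 = 7×13 + 3
13 = 4×3 + 1
3 = 3×1 + 0
The gcd is 1. Working backward:
1 = 13 − 4·3
1 = −4·94 + 29·13
So 13·29 ≡ 1 (mod 94).

29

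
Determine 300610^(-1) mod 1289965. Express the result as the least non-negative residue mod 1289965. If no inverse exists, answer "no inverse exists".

no inverse exists

Compute gcd(300610, 1289965):
1289965 = 4×300610 + 87525
300610 = 3×87525 + 38035
87525 = 2×38035 + 11455
38035 = 3×11455 + 3670
11455 = 3×3670 + 445
3670 = 8×445 + 110
445 = 4×110 + 5
110 = 22×5 + 0
The gcd is 5, not 1, hence no inverse exists.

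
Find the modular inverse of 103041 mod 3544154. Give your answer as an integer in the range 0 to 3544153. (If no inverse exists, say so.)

100951

Apply the Euclidean algorithm to 3544154 and 103041:
3544154 = 34×103041 + 40760
103041 = 2×40760 + 21521
40760 = 1×21521 + 19239
21521 = 1×19239 + 2282
19239 = 8×2282 + 983
2282 = 2×983 + 316
983 = 3×316 + 35
316 = 9×35 + 1
35 = 35×1 + 0
The gcd is 1. Working backward:
1 = 316 − 9·35
1 = −9·983 + 28·316
1 = 28·2282 − 65·983
1 = −65·19239 + 548·2282
1 = 548·21521 − 613·19239
1 = −613·40760 + 1161·21521
1 = 1161·103041 − 2935·40760
1 = −2935·3544154 + 100951·103041
So 103041·100951 ≡ 1 (mod 3544154).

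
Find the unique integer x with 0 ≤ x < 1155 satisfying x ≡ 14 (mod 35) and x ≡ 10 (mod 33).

Write x = 14 + 35·k. Then 35·k ≡ 10 − 14 ≡ 29 (mod 33).
Need 35⁻¹ mod 33. Extended Euclid on (33, 2):
33 = 16×2 + 1
2 = 2×1 + 0
Back-substitute:
1 = 33 − 16·2
35⁻¹ ≡ 17 (mod 33), so k ≡ 17·29 ≡ 31 (mod 33).
x = 14 + 35·31 = 1099.

1099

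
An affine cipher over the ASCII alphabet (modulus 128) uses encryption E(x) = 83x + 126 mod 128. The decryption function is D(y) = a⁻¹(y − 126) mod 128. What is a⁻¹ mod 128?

gcd(128, 83) by repeated division:
128 = 1×83 + 45
83 = 1×45 + 38
45 = 1×38 + 7
38 = 5×7 + 3
7 = 2×3 + 1
3 = 3×1 + 0
gcd = 1, so the inverse exists. Back-substitute:
1 = 7 − 2·3
1 = −2·38 + 11·7
1 = 11·45 − 13·38
1 = −13·83 + 24·45
1 = 24·128 − 37·83
Hence 83⁻¹ ≡ -37 ≡ 91 (mod 128).

91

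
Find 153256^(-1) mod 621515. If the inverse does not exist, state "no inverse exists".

Apply the Euclidean algorithm to 621515 and 153256:
621515 = 4·153256 + 8491
153256 = 18·8491 + 418
8491 = 20·418 + 131
418 = 3·131 + 25
131 = 5·25 + 6
25 = 4·6 + 1
6 = 6·1 + 0
Since gcd(153256, 621515) = 1, back-substitute to write 1 as a combination:
1 = 25 − 4·6
1 = −4·131 + 21·25
1 = 21·418 − 67·131
1 = −67·8491 + 1361·418
1 = 1361·153256 − 24565·8491
1 = −24565·621515 + 99621·153256
So 153256·99621 ≡ 1 (mod 621515).

99621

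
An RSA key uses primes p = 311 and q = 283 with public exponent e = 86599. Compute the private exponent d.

φ(n) = (p−1)(q−1) = 310·282 = 87420.
Need d with 86599·d ≡ 1 (mod 87420). Apply the extended Euclidean algorithm:
87420 = 1·86599 + 821
86599 = 105·821 + 394
821 = 2·394 + 33
394 = 11·33 + 31
33 = 1·31 + 2
31 = 15·2 + 1
2 = 2·1 + 0
Back-substitute:
1 = 31 − 15·2
1 = −15·33 + 16·31
1 = 16·394 − 191·33
1 = −191·821 + 398·394
1 = 398·86599 − 41981·821
1 = −41981·87420 + 42379·86599
So 86599·42379 ≡ 1 (mod 87420), hence d = 42379.

42379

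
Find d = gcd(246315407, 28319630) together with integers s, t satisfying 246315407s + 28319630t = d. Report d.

1

Euclidean algorithm:
246315407 = 8·28319630 + 19758367
28319630 = 1·19758367 + 8561263
19758367 = 2·8561263 + 2635841
8561263 = 3·2635841 + 653740
2635841 = 4·653740 + 20881
653740 = 31·20881 + 6429
20881 = 3·6429 + 1594
6429 = 4·1594 + 53
1594 = 30·53 + 4
53 = 13·4 + 1
4 = 4·1 + 0
gcd(246315407, 28319630) = 1.
Working backward:
1 = 53 − 13·4
1 = −13·1594 + 391·53
1 = 391·6429 − 1577·1594
1 = −1577·20881 + 5122·6429
1 = 5122·653740 − 160359·20881
1 = −160359·2635841 + 646558·653740
1 = 646558·8561263 − 2100033·2635841
1 = −2100033·19758367 + 4846624·8561263
1 = 4846624·28319630 − 6946657·19758367
1 = −6946657·246315407 + 60419880·28319630
So 1 = (-6946657)·246315407 + (60419880)·28319630.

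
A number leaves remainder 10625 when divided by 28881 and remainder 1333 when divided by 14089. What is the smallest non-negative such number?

44776175

Write x = 10625 + 28881·k. Then 28881·k ≡ 1333 − 10625 ≡ 4797 (mod 14089).
Need 28881⁻¹ mod 14089. Extended Euclid on (14089, 703):
14089 = 20*703 + 29
703 = 24*29 + 7
29 = 4*7 + 1
7 = 7*1 + 0
Back-substitute:
1 = 29 − 4·7
1 = −4·703 + 97·29
1 = 97·14089 − 1944·703
28881⁻¹ ≡ 12145 (mod 14089), so k ≡ 12145·4797 ≡ 1550 (mod 14089).
x = 10625 + 28881·1550 = 44776175.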